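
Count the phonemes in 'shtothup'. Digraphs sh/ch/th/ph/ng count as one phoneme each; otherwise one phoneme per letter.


Parsing 'shtothup' greedily, digraphs first:
  'sh' -> digraph (1 consonant phoneme) (phonemes so far: 1)
  't' -> consonant phoneme (phonemes so far: 2)
  'o' -> vowel phoneme (phonemes so far: 3)
  'th' -> digraph (1 consonant phoneme) (phonemes so far: 4)
  'u' -> vowel phoneme (phonemes so far: 5)
  'p' -> consonant phoneme (phonemes so far: 6)
Total phonemes: 6

6


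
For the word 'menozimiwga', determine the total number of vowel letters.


Scanning each character of 'menozimiwga':
  Position 1: 'm' -> consonant (running count: 0)
  Position 2: 'e' -> vowel (running count: 1)
  Position 3: 'n' -> consonant (running count: 1)
  Position 4: 'o' -> vowel (running count: 2)
  Position 5: 'z' -> consonant (running count: 2)
  Position 6: 'i' -> vowel (running count: 3)
  Position 7: 'm' -> consonant (running count: 3)
  Position 8: 'i' -> vowel (running count: 4)
  Position 9: 'w' -> consonant (running count: 4)
  Position 10: 'g' -> consonant (running count: 4)
  Position 11: 'a' -> vowel (running count: 5)
Total vowels: 5

5


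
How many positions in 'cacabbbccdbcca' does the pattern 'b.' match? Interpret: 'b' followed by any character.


Pattern: b. means 'b' followed by any character.
Scanning 'cacabbbccdbcca' position-by-position:
  Pos 0: window 'ca' -> no
  Pos 1: window 'ac' -> no
  Pos 2: window 'ca' -> no
  Pos 3: window 'ab' -> no
  Pos 4: window 'bb' -> MATCH
  Pos 5: window 'bb' -> MATCH
  Pos 6: window 'bc' -> MATCH
  Pos 7: window 'cc' -> no
  Pos 8: window 'cd' -> no
  Pos 9: window 'db' -> no
  Pos 10: window 'bc' -> MATCH
  Pos 11: window 'cc' -> no
  Pos 12: window 'ca' -> no
  Pos 13: window 'a' -> no
Total matches: 4

4


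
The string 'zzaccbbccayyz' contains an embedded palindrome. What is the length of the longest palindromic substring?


Scanning 'zzaccbbccayyz' for palindromic substrings.
Substring at positions 2-9: 'accbbcca'.
Check: reverse('accbbcca') = 'accbbcca' -> palindrome confirmed.
Neighbouring characters ('z' / 'y') break symmetry, so it cannot extend further.
No longer palindromic substring exists; longest length = 8

8


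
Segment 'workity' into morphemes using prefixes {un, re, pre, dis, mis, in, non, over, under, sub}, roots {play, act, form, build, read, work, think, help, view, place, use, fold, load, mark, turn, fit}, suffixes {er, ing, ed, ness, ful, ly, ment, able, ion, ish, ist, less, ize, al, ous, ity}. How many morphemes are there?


Segmenting 'workity' against the inventory:
  'work' -> root (morpheme 1)
  'ity' -> suffix (morpheme 2)
Total morphemes: 2

2


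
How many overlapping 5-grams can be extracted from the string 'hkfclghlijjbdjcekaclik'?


String 'hkfclghlijjbdjcekaclik' has length L = 22.
Number of overlapping n-grams = L - n + 1
Substituting: 22 - 5 + 1 = 18

18


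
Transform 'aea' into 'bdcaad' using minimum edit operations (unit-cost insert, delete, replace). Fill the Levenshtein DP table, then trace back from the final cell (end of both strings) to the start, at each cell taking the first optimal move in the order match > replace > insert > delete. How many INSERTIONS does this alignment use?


Edit distance = 5. Backtracking from cell (3, 6) with preference match > replace > insert > delete,
then listing the resulting alignment 'aea' -> 'bdcaad' left to right:
  Step 1: insert 'b' [insertion #1]
  Step 2: insert 'd' [insertion #2]
  Step 3: insert 'c' [insertion #3]
  Step 4: keep 'a'
  Step 5: replace e->a
  Step 6: replace a->d
Total insertions: 3

3


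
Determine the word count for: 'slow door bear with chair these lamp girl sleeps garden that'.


Counting words by splitting on spaces:
  Word 1: 'slow'
  Word 2: 'door'
  Word 3: 'bear'
  Word 4: 'with'
  Word 5: 'chair'
  Word 6: 'these'
  Word 7: 'lamp'
  Word 8: 'girl'
  Word 9: 'sleeps'
  Word 10: 'garden'
  Word 11: 'that'
Total words: 11

11


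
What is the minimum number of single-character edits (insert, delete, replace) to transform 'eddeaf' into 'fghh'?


Building DP table for s1='eddeaf' (len 6) and s2='fghh' (len 4):
       f  g  h  h
    0  1  2  3  4
  e 1  1  2  3  4
  d 2  2  2  3  4
  d 3  3  3  3  4
  e 4  4  4  4  4
  a 5  5  5  5  5
  f 6  5  6  6  6
Edit distance = dp[6][4] = 6

6


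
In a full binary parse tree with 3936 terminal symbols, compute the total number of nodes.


Leaf nodes (terminals): 3936
Internal nodes = n - 1 = 3936 - 1 = 3935
Total = leaves + internal = 3936 + 3935 = 7871

7871


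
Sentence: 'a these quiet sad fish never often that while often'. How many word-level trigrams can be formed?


Word trigrams from [10] words:
  Trigram 1: (a these quiet)
  Trigram 2: (these quiet sad)
  Trigram 3: (quiet sad fish)
  Trigram 4: (sad fish never)
  Trigram 5: (fish never often)
  Trigram 6: (never often that)
  Trigram 7: (often that while)
  Trigram 8: (that while often)
Total word trigrams: 10 - 2 = 8

8


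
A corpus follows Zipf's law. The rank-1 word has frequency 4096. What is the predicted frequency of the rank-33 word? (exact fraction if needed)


Zipf's law: freq(rank) = f1 / rank
f1 = 4096, rank = 33
freq = 4096 / 33
GCD(4096, 33) = 1
Simplified: 4096/33

4096/33


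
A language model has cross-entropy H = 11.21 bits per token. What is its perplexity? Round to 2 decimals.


Perplexity formula: PP = 2^H
H = 11.21
PP = 2^11.21
Decompose: 2^11.21 = 2^11 * 2^0.21
2^11 = 2048, 2^0.21 ~ 1.1566882
PP ~ 2048 * 1.1566882 = 2368.8974336
Rounded to 2 decimals: 2368.90

2368.90


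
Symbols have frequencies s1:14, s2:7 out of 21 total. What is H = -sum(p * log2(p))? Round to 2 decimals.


Computing entropy H = -sum(p_i * log2(p_i)):
  s1: p = 14/21 = 0.6667, -p*log2(p) = 0.3900
  s2: p = 7/21 = 0.3333, -p*log2(p) = 0.5283
H = sum of terms = 0.9183
Rounded to 2 decimals: 0.92

0.92


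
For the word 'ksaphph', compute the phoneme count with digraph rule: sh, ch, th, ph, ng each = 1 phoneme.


Parsing 'ksaphph' greedily, digraphs first:
  'k' -> consonant phoneme (phonemes so far: 1)
  's' -> consonant phoneme (phonemes so far: 2)
  'a' -> vowel phoneme (phonemes so far: 3)
  'ph' -> digraph (1 consonant phoneme) (phonemes so far: 4)
  'ph' -> digraph (1 consonant phoneme) (phonemes so far: 5)
Total phonemes: 5

5


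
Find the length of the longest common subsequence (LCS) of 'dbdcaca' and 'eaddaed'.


DP table for LCS of 'dbdcaca' and 'eaddaed':
       e  a  d  d  a  e  d
    0  0  0  0  0  0  0  0
  d 0  0  0  1  1  1  1  1
  b 0  0  0  1  1  1  1  1
  d 0  0  0  1  2  2  2  2
  c 0  0  0  1  2  2  2  2
  a 0  0  1  1  2  3  3  3
  c 0  0  1  1  2  3  3  3
  a 0  0  1  1  2  3  3  3
LCS: 'dda'
LCS length = 3

3


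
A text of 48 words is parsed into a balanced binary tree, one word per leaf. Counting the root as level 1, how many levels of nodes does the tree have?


In a balanced binary tree with n leaves the deepest leaf is ceil(log2(n)) edges below the root,
so counting node levels inclusive of root and leaves gives ceil(log2(n)) + 1 levels.
log2(48) = 5.5850
ceil(5.5850) = 6
levels = 6 + 1 = 7

7


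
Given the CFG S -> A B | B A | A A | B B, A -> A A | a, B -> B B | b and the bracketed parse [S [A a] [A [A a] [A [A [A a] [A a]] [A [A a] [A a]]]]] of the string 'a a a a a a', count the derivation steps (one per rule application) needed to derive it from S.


Every bracketed nonterminal node [X ...] in the tree is produced by exactly one rule application.
Reading the tree off as a leftmost derivation:
  Step 1: S  =>  A A   (applied S -> A A)
  Step 2: A A  =>  a A   (applied A -> a)
  Step 3: a A  =>  a A A   (applied A -> A A)
  Step 4: a A A  =>  a a A   (applied A -> a)
  Step 5: a a A  =>  a a A A   (applied A -> A A)
  Step 6: a a A A  =>  a a A A A   (applied A -> A A)
  Step 7: a a A A A  =>  a a a A A   (applied A -> a)
  Step 8: a a a A A  =>  a a a a A   (applied A -> a)
  Step 9: a a a a A  =>  a a a a A A   (applied A -> A A)
  Step 10: a a a a A A  =>  a a a a a A   (applied A -> a)
  Step 11: a a a a a A  =>  a a a a a a   (applied A -> a)
Final yield: a a a a a a
Total rewrite steps: 11

11


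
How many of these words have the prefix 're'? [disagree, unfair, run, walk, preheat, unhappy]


Checking each word for prefix 're':
  'disagree' -> no (count: 0)
  'unfair' -> no (count: 0)
  'run' -> no (count: 0)
  'walk' -> no (count: 0)
  'preheat' -> no (count: 0)
  'unhappy' -> no (count: 0)
Total with prefix 're': 0

0


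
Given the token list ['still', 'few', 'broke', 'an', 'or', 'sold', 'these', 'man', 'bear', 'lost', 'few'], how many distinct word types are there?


Listing all tokens and tracking unique types:
  Token 1: 'still' -> NEW (unique so far: 1)
  Token 2: 'few' -> NEW (unique so far: 2)
  Token 3: 'broke' -> NEW (unique so far: 3)
  Token 4: 'an' -> NEW (unique so far: 4)
  Token 5: 'or' -> NEW (unique so far: 5)
  Token 6: 'sold' -> NEW (unique so far: 6)
  Token 7: 'these' -> NEW (unique so far: 7)
  Token 8: 'man' -> NEW (unique so far: 8)
  Token 9: 'bear' -> NEW (unique so far: 9)
  Token 10: 'lost' -> NEW (unique so far: 10)
  Token 11: 'few' -> duplicate (unique so far: 10)
Unique types: ('an', 'bear', 'broke', 'few', 'lost', 'man', 'or', 'sold', 'still', 'these')
Vocabulary size: 10

10


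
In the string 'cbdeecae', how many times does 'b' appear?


Scanning 'cbdeecae' for 'b':
  Position 1: 'b' -> MATCH (count: 1)
Total occurrences of 'b': 1

1


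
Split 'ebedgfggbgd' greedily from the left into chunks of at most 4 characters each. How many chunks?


'ebedgfggbgd' has 11 characters.
Chunking with max size 4:
  Chunk 1: 'ebed' (positions 0-3)
  Chunk 2: 'gfgg' (positions 4-7)
  Chunk 3: 'bgd' (positions 8-10)
Total chunks: ceil(11 / 4) = 3

3


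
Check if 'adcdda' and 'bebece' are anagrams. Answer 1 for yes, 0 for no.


Sort characters of 'adcdda': 'aacddd'
Sort characters of 'bebece': 'bbceee'
Sorted forms differ -> they are NOT anagrams
Result: 0

0


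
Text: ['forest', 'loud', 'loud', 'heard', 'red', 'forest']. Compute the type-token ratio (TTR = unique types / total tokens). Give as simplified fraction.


Tokens: 6
Unique types: ('forest', 'heard', 'loud', 'red') = 4
TTR = 4/6
Simplify: divide both by 2 -> 2/3
TTR = 2/3

2/3


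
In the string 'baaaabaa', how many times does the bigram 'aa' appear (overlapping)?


Scanning 'baaaabaa' for bigram 'aa':
  Position 0: 'ba' -> no
  Position 1: 'aa' -> MATCH
  Position 2: 'aa' -> MATCH
  Position 3: 'aa' -> MATCH
  Position 4: 'ab' -> no
  Position 5: 'ba' -> no
  Position 6: 'aa' -> MATCH
Total matches: 4

4


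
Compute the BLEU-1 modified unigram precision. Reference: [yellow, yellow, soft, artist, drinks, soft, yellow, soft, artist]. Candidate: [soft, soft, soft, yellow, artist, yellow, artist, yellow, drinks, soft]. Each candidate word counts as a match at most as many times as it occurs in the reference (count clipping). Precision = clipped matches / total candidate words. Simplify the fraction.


Reference word counts: {'artist': 2, 'drinks': 1, 'soft': 3, 'yellow': 3}
Checking each candidate word (with clipping):
  'soft' -> in reference (ref count 3, used 1/3) -> match (matches: 1)
  'soft' -> in reference (ref count 3, used 2/3) -> match (matches: 2)
  'soft' -> in reference (ref count 3, used 3/3) -> match (matches: 3)
  'yellow' -> in reference (ref count 3, used 1/3) -> match (matches: 4)
  'artist' -> in reference (ref count 2, used 1/2) -> match (matches: 5)
  'yellow' -> in reference (ref count 3, used 2/3) -> match (matches: 6)
  'artist' -> in reference (ref count 2, used 2/2) -> match (matches: 7)
  'yellow' -> in reference (ref count 3, used 3/3) -> match (matches: 8)
  'drinks' -> in reference (ref count 1, used 1/1) -> match (matches: 9)
  'soft' -> ref count 3 already used up (3/3) -> clipped, no match (matches: 9)
Clipped matches: 9, Candidate length: 10
Precision = 9/10

9/10


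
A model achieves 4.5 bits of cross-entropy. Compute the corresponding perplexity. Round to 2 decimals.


Perplexity formula: PP = 2^H
H = 4.5
PP = 2^4.5
Decompose: 2^4.5 = 2^4 * 2^0.5 = 2^4 * sqrt(2)
2^4 = 16, sqrt(2) ~ 1.4142136
PP ~ 16 * 1.4142136 = 22.6274176
Rounded to 2 decimals: 22.63

22.63


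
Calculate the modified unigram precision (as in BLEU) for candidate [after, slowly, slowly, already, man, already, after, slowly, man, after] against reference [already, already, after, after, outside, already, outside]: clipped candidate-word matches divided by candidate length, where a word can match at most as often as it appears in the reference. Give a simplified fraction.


Reference word counts: {'after': 2, 'already': 3, 'outside': 2}
Checking each candidate word (with clipping):
  'after' -> in reference (ref count 2, used 1/2) -> match (matches: 1)
  'slowly' -> not in reference -> no match (matches: 1)
  'slowly' -> not in reference -> no match (matches: 1)
  'already' -> in reference (ref count 3, used 1/3) -> match (matches: 2)
  'man' -> not in reference -> no match (matches: 2)
  'already' -> in reference (ref count 3, used 2/3) -> match (matches: 3)
  'after' -> in reference (ref count 2, used 2/2) -> match (matches: 4)
  'slowly' -> not in reference -> no match (matches: 4)
  'man' -> not in reference -> no match (matches: 4)
  'after' -> ref count 2 already used up (2/2) -> clipped, no match (matches: 4)
Clipped matches: 4, Candidate length: 10
Precision = 4/10 = 2/5

2/5


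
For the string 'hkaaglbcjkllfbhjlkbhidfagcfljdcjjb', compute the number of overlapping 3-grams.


String 'hkaaglbcjkllfbhjlkbhidfagcfljdcjjb' has length L = 34.
Number of overlapping n-grams = L - n + 1
Substituting: 34 - 3 + 1 = 32

32


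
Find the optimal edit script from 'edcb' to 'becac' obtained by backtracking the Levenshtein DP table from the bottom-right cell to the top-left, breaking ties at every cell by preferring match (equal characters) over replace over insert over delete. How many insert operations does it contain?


Edit distance = 4. Backtracking from cell (4, 5) with preference match > replace > insert > delete,
then listing the resulting alignment 'edcb' -> 'becac' left to right:
  Step 1: insert 'b' [insertion #1]
  Step 2: keep 'e'
  Step 3: replace d->c
  Step 4: replace c->a
  Step 5: replace b->c
Total insertions: 1

1


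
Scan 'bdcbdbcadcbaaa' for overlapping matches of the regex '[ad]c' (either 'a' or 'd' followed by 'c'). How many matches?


Pattern: [ad]c means either 'a' or 'd' followed by 'c'.
Scanning 'bdcbdbcadcbaaa' position-by-position:
  Pos 0: window 'bd' -> no
  Pos 1: window 'dc' -> MATCH
  Pos 2: window 'cb' -> no
  Pos 3: window 'bd' -> no
  Pos 4: window 'db' -> no
  Pos 5: window 'bc' -> no
  Pos 6: window 'ca' -> no
  Pos 7: window 'ad' -> no
  Pos 8: window 'dc' -> MATCH
  Pos 9: window 'cb' -> no
  Pos 10: window 'ba' -> no
  Pos 11: window 'aa' -> no
  Pos 12: window 'aa' -> no
  Pos 13: window 'a' -> no
Total matches: 2

2


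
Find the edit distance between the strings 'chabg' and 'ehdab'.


Building DP table for s1='chabg' (len 5) and s2='ehdab' (len 5):
       e  h  d  a  b
    0  1  2  3  4  5
  c 1  1  2  3  4  5
  h 2  2  1  2  3  4
  a 3  3  2  2  2  3
  b 4  4  3  3  3  2
  g 5  5  4  4  4  3
Edit distance = dp[5][5] = 3

3


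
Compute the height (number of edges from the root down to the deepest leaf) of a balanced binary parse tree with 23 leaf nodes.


In a balanced binary tree with n leaves the deepest leaf is ceil(log2(n)) edges below the root.
log2(23) = 4.5236
ceil(4.5236) = 5
height (edges) = 5

5


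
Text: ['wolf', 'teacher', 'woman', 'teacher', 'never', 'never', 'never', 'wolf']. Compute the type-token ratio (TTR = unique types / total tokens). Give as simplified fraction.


Tokens: 8
Unique types: ('never', 'teacher', 'wolf', 'woman') = 4
TTR = 4/8
Simplify: divide both by 4 -> 1/2
TTR = 1/2

1/2


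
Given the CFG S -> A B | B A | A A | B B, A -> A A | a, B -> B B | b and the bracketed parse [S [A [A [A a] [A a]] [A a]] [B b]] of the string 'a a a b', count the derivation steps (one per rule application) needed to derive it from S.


Every bracketed nonterminal node [X ...] in the tree is produced by exactly one rule application.
Reading the tree off as a leftmost derivation:
  Step 1: S  =>  A B   (applied S -> A B)
  Step 2: A B  =>  A A B   (applied A -> A A)
  Step 3: A A B  =>  A A A B   (applied A -> A A)
  Step 4: A A A B  =>  a A A B   (applied A -> a)
  Step 5: a A A B  =>  a a A B   (applied A -> a)
  Step 6: a a A B  =>  a a a B   (applied A -> a)
  Step 7: a a a B  =>  a a a b   (applied B -> b)
Final yield: a a a b
Total rewrite steps: 7

7


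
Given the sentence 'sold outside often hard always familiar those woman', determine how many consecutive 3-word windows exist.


Word trigrams from [8] words:
  Trigram 1: (sold outside often)
  Trigram 2: (outside often hard)
  Trigram 3: (often hard always)
  Trigram 4: (hard always familiar)
  Trigram 5: (always familiar those)
  Trigram 6: (familiar those woman)
Total word trigrams: 8 - 2 = 6

6


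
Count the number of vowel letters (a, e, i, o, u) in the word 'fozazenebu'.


Scanning each character of 'fozazenebu':
  Position 1: 'f' -> consonant (running count: 0)
  Position 2: 'o' -> vowel (running count: 1)
  Position 3: 'z' -> consonant (running count: 1)
  Position 4: 'a' -> vowel (running count: 2)
  Position 5: 'z' -> consonant (running count: 2)
  Position 6: 'e' -> vowel (running count: 3)
  Position 7: 'n' -> consonant (running count: 3)
  Position 8: 'e' -> vowel (running count: 4)
  Position 9: 'b' -> consonant (running count: 4)
  Position 10: 'u' -> vowel (running count: 5)
Total vowels: 5

5


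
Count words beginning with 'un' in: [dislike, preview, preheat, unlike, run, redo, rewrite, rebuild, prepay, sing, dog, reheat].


Checking each word for prefix 'un':
  'dislike' -> no (count: 0)
  'preview' -> no (count: 0)
  'preheat' -> no (count: 0)
  'unlike' -> YES, starts with 'un' (count: 1)
  'run' -> no (count: 1)
  'redo' -> no (count: 1)
  'rewrite' -> no (count: 1)
  'rebuild' -> no (count: 1)
  'prepay' -> no (count: 1)
  'sing' -> no (count: 1)
  'dog' -> no (count: 1)
  'reheat' -> no (count: 1)
Total with prefix 'un': 1

1


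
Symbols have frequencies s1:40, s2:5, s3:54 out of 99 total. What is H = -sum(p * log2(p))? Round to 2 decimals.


Computing entropy H = -sum(p_i * log2(p_i)):
  s1: p = 40/99 = 0.4040, -p*log2(p) = 0.5283
  s2: p = 5/99 = 0.0505, -p*log2(p) = 0.2175
  s3: p = 54/99 = 0.5455, -p*log2(p) = 0.4770
H = sum of terms = 1.2228
Rounded to 2 decimals: 1.22

1.22


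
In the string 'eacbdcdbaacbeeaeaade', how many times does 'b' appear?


Scanning 'eacbdcdbaacbeeaeaade' for 'b':
  Position 3: 'b' -> MATCH (count: 1)
  Position 7: 'b' -> MATCH (count: 2)
  Position 11: 'b' -> MATCH (count: 3)
Total occurrences of 'b': 3

3


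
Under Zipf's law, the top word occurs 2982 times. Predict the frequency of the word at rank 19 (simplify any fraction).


Zipf's law: freq(rank) = f1 / rank
f1 = 2982, rank = 19
freq = 2982 / 19
GCD(2982, 19) = 1
Simplified: 2982/19

2982/19


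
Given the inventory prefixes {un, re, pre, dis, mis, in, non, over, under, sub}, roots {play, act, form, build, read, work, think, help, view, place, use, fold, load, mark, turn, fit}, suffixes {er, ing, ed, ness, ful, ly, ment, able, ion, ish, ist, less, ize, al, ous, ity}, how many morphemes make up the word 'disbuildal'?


Segmenting 'disbuildal' against the inventory:
  'dis' -> prefix (morpheme 1)
  'build' -> root (morpheme 2)
  'al' -> suffix (morpheme 3)
Total morphemes: 3

3


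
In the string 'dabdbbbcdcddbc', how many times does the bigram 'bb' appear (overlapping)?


Scanning 'dabdbbbcdcddbc' for bigram 'bb':
  Position 0: 'da' -> no
  Position 1: 'ab' -> no
  Position 2: 'bd' -> no
  Position 3: 'db' -> no
  Position 4: 'bb' -> MATCH
  Position 5: 'bb' -> MATCH
  Position 6: 'bc' -> no
  Position 7: 'cd' -> no
  Position 8: 'dc' -> no
  Position 9: 'cd' -> no
  Position 10: 'dd' -> no
  Position 11: 'db' -> no
  Position 12: 'bc' -> no
Total matches: 2

2


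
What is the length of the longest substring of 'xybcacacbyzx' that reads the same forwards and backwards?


Scanning 'xybcacacbyzx' for palindromic substrings.
Substring at positions 1-9: 'ybcacacby'.
Check: reverse('ybcacacby') = 'ybcacacby' -> palindrome confirmed.
Neighbouring characters ('x' / 'z') break symmetry, so it cannot extend further.
No longer palindromic substring exists; longest length = 9

9


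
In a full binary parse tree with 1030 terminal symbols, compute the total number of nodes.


Leaf nodes (terminals): 1030
Internal nodes = n - 1 = 1030 - 1 = 1029
Total = leaves + internal = 1030 + 1029 = 2059

2059


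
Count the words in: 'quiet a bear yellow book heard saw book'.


Counting words by splitting on spaces:
  Word 1: 'quiet'
  Word 2: 'a'
  Word 3: 'bear'
  Word 4: 'yellow'
  Word 5: 'book'
  Word 6: 'heard'
  Word 7: 'saw'
  Word 8: 'book'
Total words: 8

8


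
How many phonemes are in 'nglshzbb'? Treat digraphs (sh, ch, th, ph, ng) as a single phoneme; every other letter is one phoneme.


Parsing 'nglshzbb' greedily, digraphs first:
  'ng' -> digraph (1 consonant phoneme) (phonemes so far: 1)
  'l' -> consonant phoneme (phonemes so far: 2)
  'sh' -> digraph (1 consonant phoneme) (phonemes so far: 3)
  'z' -> consonant phoneme (phonemes so far: 4)
  'b' -> consonant phoneme (phonemes so far: 5)
  'b' -> consonant phoneme (phonemes so far: 6)
Total phonemes: 6

6


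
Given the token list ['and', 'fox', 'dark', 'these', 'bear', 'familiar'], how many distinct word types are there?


Listing all tokens and tracking unique types:
  Token 1: 'and' -> NEW (unique so far: 1)
  Token 2: 'fox' -> NEW (unique so far: 2)
  Token 3: 'dark' -> NEW (unique so far: 3)
  Token 4: 'these' -> NEW (unique so far: 4)
  Token 5: 'bear' -> NEW (unique so far: 5)
  Token 6: 'familiar' -> NEW (unique so far: 6)
Unique types: ('and', 'bear', 'dark', 'familiar', 'fox', 'these')
Vocabulary size: 6

6


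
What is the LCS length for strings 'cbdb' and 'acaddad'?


DP table for LCS of 'cbdb' and 'acaddad':
       a  c  a  d  d  a  d
    0  0  0  0  0  0  0  0
  c 0  0  1  1  1  1  1  1
  b 0  0  1  1  1  1  1  1
  d 0  0  1  1  2  2  2  2
  b 0  0  1  1  2  2  2  2
LCS: 'cd'
LCS length = 2

2


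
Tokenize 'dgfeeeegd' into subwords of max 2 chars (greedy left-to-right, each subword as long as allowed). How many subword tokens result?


'dgfeeeegd' has 9 characters.
Chunking with max size 2:
  Chunk 1: 'dg' (positions 0-1)
  Chunk 2: 'fe' (positions 2-3)
  Chunk 3: 'ee' (positions 4-5)
  Chunk 4: 'eg' (positions 6-7)
  Chunk 5: 'd' (positions 8-8)
Total chunks: ceil(9 / 2) = 5

5


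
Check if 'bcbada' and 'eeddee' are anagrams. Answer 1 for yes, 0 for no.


Sort characters of 'bcbada': 'aabbcd'
Sort characters of 'eeddee': 'ddeeee'
Sorted forms differ -> they are NOT anagrams
Result: 0

0


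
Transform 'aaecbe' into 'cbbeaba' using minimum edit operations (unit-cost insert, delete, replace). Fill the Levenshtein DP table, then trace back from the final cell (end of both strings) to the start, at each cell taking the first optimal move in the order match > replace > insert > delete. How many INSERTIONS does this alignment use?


Edit distance = 5. Backtracking from cell (6, 7) with preference match > replace > insert > delete,
then listing the resulting alignment 'aaecbe' -> 'cbbeaba' left to right:
  Step 1: insert 'c' [insertion #1]
  Step 2: replace a->b
  Step 3: replace a->b
  Step 4: keep 'e'
  Step 5: replace c->a
  Step 6: keep 'b'
  Step 7: replace e->a
Total insertions: 1

1


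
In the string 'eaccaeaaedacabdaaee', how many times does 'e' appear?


Scanning 'eaccaeaaedacabdaaee' for 'e':
  Position 0: 'e' -> MATCH (count: 1)
  Position 5: 'e' -> MATCH (count: 2)
  Position 8: 'e' -> MATCH (count: 3)
  Position 17: 'e' -> MATCH (count: 4)
  Position 18: 'e' -> MATCH (count: 5)
Total occurrences of 'e': 5

5


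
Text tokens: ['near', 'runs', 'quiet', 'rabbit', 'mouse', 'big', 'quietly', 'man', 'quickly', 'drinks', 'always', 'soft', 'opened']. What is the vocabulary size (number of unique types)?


Listing all tokens and tracking unique types:
  Token 1: 'near' -> NEW (unique so far: 1)
  Token 2: 'runs' -> NEW (unique so far: 2)
  Token 3: 'quiet' -> NEW (unique so far: 3)
  Token 4: 'rabbit' -> NEW (unique so far: 4)
  Token 5: 'mouse' -> NEW (unique so far: 5)
  Token 6: 'big' -> NEW (unique so far: 6)
  Token 7: 'quietly' -> NEW (unique so far: 7)
  Token 8: 'man' -> NEW (unique so far: 8)
  Token 9: 'quickly' -> NEW (unique so far: 9)
  Token 10: 'drinks' -> NEW (unique so far: 10)
  Token 11: 'always' -> NEW (unique so far: 11)
  Token 12: 'soft' -> NEW (unique so far: 12)
  Token 13: 'opened' -> NEW (unique so far: 13)
Unique types: ('always', 'big', 'drinks', 'man', 'mouse', 'near', 'opened', 'quickly', 'quiet', 'quietly', 'rabbit', 'runs', 'soft')
Vocabulary size: 13

13


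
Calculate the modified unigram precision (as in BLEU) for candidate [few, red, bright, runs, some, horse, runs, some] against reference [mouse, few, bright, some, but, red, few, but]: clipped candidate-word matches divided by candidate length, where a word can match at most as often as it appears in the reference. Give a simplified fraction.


Reference word counts: {'bright': 1, 'but': 2, 'few': 2, 'mouse': 1, 'red': 1, 'some': 1}
Checking each candidate word (with clipping):
  'few' -> in reference (ref count 2, used 1/2) -> match (matches: 1)
  'red' -> in reference (ref count 1, used 1/1) -> match (matches: 2)
  'bright' -> in reference (ref count 1, used 1/1) -> match (matches: 3)
  'runs' -> not in reference -> no match (matches: 3)
  'some' -> in reference (ref count 1, used 1/1) -> match (matches: 4)
  'horse' -> not in reference -> no match (matches: 4)
  'runs' -> not in reference -> no match (matches: 4)
  'some' -> ref count 1 already used up (1/1) -> clipped, no match (matches: 4)
Clipped matches: 4, Candidate length: 8
Precision = 4/8 = 1/2

1/2


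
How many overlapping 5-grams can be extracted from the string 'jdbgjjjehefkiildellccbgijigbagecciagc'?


String 'jdbgjjjehefkiildellccbgijigbagecciagc' has length L = 37.
Number of overlapping n-grams = L - n + 1
Substituting: 37 - 5 + 1 = 33

33


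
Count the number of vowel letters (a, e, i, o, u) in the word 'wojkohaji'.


Scanning each character of 'wojkohaji':
  Position 1: 'w' -> consonant (running count: 0)
  Position 2: 'o' -> vowel (running count: 1)
  Position 3: 'j' -> consonant (running count: 1)
  Position 4: 'k' -> consonant (running count: 1)
  Position 5: 'o' -> vowel (running count: 2)
  Position 6: 'h' -> consonant (running count: 2)
  Position 7: 'a' -> vowel (running count: 3)
  Position 8: 'j' -> consonant (running count: 3)
  Position 9: 'i' -> vowel (running count: 4)
Total vowels: 4

4


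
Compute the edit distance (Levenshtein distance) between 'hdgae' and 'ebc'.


Building DP table for s1='hdgae' (len 5) and s2='ebc' (len 3):
       e  b  c
    0  1  2  3
  h 1  1  2  3
  d 2  2  2  3
  g 3  3  3  3
  a 4  4  4  4
  e 5  4  5  5
Edit distance = dp[5][3] = 5

5


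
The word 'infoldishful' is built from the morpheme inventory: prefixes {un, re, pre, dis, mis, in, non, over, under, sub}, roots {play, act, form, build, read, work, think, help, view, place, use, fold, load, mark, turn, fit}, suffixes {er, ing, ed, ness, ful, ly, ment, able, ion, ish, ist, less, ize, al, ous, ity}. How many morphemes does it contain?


Segmenting 'infoldishful' against the inventory:
  'in' -> prefix (morpheme 1)
  'fold' -> root (morpheme 2)
  'ish' -> suffix (morpheme 3)
  'ful' -> suffix (morpheme 4)
Total morphemes: 4

4


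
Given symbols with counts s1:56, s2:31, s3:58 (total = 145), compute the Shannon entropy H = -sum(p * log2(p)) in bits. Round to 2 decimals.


Computing entropy H = -sum(p_i * log2(p_i)):
  s1: p = 56/145 = 0.3862, -p*log2(p) = 0.5301
  s2: p = 31/145 = 0.2138, -p*log2(p) = 0.4758
  s3: p = 58/145 = 0.4000, -p*log2(p) = 0.5288
H = sum of terms = 1.5347
Rounded to 2 decimals: 1.53

1.53


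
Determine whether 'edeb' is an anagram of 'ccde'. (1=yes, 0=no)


Sort characters of 'edeb': 'bdee'
Sort characters of 'ccde': 'ccde'
Sorted forms differ -> they are NOT anagrams
Result: 0

0


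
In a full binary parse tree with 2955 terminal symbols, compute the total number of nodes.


Leaf nodes (terminals): 2955
Internal nodes = n - 1 = 2955 - 1 = 2954
Total = leaves + internal = 2955 + 2954 = 5909

5909


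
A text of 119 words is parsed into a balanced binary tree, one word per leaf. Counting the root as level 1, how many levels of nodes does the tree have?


In a balanced binary tree with n leaves the deepest leaf is ceil(log2(n)) edges below the root,
so counting node levels inclusive of root and leaves gives ceil(log2(n)) + 1 levels.
log2(119) = 6.8948
ceil(6.8948) = 7
levels = 7 + 1 = 8

8


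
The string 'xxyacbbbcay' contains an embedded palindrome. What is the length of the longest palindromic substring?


Scanning 'xxyacbbbcay' for palindromic substrings.
Substring at positions 2-10: 'yacbbbcay'.
Check: reverse('yacbbbcay') = 'yacbbbcay' -> palindrome confirmed.
Neighbouring characters ('x' / '-') break symmetry, so it cannot extend further.
No longer palindromic substring exists; longest length = 9

9


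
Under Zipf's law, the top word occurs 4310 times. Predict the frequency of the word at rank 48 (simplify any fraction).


Zipf's law: freq(rank) = f1 / rank
f1 = 4310, rank = 48
freq = 4310 / 48
GCD(4310, 48) = 2
Simplified: 2155/24

2155/24


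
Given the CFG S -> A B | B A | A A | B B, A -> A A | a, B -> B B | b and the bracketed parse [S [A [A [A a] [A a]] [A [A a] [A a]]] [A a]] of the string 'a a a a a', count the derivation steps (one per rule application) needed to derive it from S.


Every bracketed nonterminal node [X ...] in the tree is produced by exactly one rule application.
Reading the tree off as a leftmost derivation:
  Step 1: S  =>  A A   (applied S -> A A)
  Step 2: A A  =>  A A A   (applied A -> A A)
  Step 3: A A A  =>  A A A A   (applied A -> A A)
  Step 4: A A A A  =>  a A A A   (applied A -> a)
  Step 5: a A A A  =>  a a A A   (applied A -> a)
  Step 6: a a A A  =>  a a A A A   (applied A -> A A)
  Step 7: a a A A A  =>  a a a A A   (applied A -> a)
  Step 8: a a a A A  =>  a a a a A   (applied A -> a)
  Step 9: a a a a A  =>  a a a a a   (applied A -> a)
Final yield: a a a a a
Total rewrite steps: 9

9


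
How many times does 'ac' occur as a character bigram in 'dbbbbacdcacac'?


Scanning 'dbbbbacdcacac' for bigram 'ac':
  Position 0: 'db' -> no
  Position 1: 'bb' -> no
  Position 2: 'bb' -> no
  Position 3: 'bb' -> no
  Position 4: 'ba' -> no
  Position 5: 'ac' -> MATCH
  Position 6: 'cd' -> no
  Position 7: 'dc' -> no
  Position 8: 'ca' -> no
  Position 9: 'ac' -> MATCH
  Position 10: 'ca' -> no
  Position 11: 'ac' -> MATCH
Total matches: 3

3


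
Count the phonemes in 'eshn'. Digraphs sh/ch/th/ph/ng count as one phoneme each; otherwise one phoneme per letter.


Parsing 'eshn' greedily, digraphs first:
  'e' -> vowel phoneme (phonemes so far: 1)
  'sh' -> digraph (1 consonant phoneme) (phonemes so far: 2)
  'n' -> consonant phoneme (phonemes so far: 3)
Total phonemes: 3

3


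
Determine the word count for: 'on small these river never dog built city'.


Counting words by splitting on spaces:
  Word 1: 'on'
  Word 2: 'small'
  Word 3: 'these'
  Word 4: 'river'
  Word 5: 'never'
  Word 6: 'dog'
  Word 7: 'built'
  Word 8: 'city'
Total words: 8

8


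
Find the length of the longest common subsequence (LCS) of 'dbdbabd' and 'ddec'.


DP table for LCS of 'dbdbabd' and 'ddec':
       d  d  e  c
    0  0  0  0  0
  d 0  1  1  1  1
  b 0  1  1  1  1
  d 0  1  2  2  2
  b 0  1  2  2  2
  a 0  1  2  2  2
  b 0  1  2  2  2
  d 0  1  2  2  2
LCS: 'dd'
LCS length = 2

2


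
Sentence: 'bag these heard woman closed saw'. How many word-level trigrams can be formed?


Word trigrams from [6] words:
  Trigram 1: (bag these heard)
  Trigram 2: (these heard woman)
  Trigram 3: (heard woman closed)
  Trigram 4: (woman closed saw)
Total word trigrams: 6 - 2 = 4

4


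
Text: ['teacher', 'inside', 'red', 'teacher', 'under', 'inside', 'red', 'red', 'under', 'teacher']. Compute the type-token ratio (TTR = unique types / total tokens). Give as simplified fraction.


Tokens: 10
Unique types: ('inside', 'red', 'teacher', 'under') = 4
TTR = 4/10
Simplify: divide both by 2 -> 2/5
TTR = 2/5

2/5


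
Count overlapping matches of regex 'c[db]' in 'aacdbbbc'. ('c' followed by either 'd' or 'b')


Pattern: c[db] means 'c' followed by either 'd' or 'b'.
Scanning 'aacdbbbc' position-by-position:
  Pos 0: window 'aa' -> no
  Pos 1: window 'ac' -> no
  Pos 2: window 'cd' -> MATCH
  Pos 3: window 'db' -> no
  Pos 4: window 'bb' -> no
  Pos 5: window 'bb' -> no
  Pos 6: window 'bc' -> no
  Pos 7: window 'c' -> no
Total matches: 1

1


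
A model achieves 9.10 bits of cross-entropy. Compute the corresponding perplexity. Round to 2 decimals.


Perplexity formula: PP = 2^H
H = 9.10
PP = 2^9.10
Decompose: 2^9.10 = 2^9 * 2^0.10
2^9 = 512, 2^0.10 ~ 1.0717735
PP ~ 512 * 1.0717735 = 548.7480320
Rounded to 2 decimals: 548.75

548.75


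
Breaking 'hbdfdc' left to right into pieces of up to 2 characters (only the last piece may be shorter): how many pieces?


'hbdfdc' has 6 characters.
Chunking with max size 2:
  Chunk 1: 'hb' (positions 0-1)
  Chunk 2: 'df' (positions 2-3)
  Chunk 3: 'dc' (positions 4-5)
Total chunks: ceil(6 / 2) = 3

3


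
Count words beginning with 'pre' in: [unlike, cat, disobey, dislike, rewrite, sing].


Checking each word for prefix 'pre':
  'unlike' -> no (count: 0)
  'cat' -> no (count: 0)
  'disobey' -> no (count: 0)
  'dislike' -> no (count: 0)
  'rewrite' -> no (count: 0)
  'sing' -> no (count: 0)
Total with prefix 'pre': 0

0


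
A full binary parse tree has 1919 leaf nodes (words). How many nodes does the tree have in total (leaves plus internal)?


Leaf nodes (terminals): 1919
Internal nodes = n - 1 = 1919 - 1 = 1918
Total = leaves + internal = 1919 + 1918 = 3837

3837


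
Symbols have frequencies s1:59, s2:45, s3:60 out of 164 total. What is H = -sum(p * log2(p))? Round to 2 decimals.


Computing entropy H = -sum(p_i * log2(p_i)):
  s1: p = 59/164 = 0.3598, -p*log2(p) = 0.5306
  s2: p = 45/164 = 0.2744, -p*log2(p) = 0.5119
  s3: p = 60/164 = 0.3659, -p*log2(p) = 0.5307
H = sum of terms = 1.5732
Rounded to 2 decimals: 1.57

1.57


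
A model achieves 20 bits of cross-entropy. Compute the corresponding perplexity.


Perplexity formula: PP = 2^H
H = 20
PP = 2^20
PP = 2^20 = 1048576

1048576


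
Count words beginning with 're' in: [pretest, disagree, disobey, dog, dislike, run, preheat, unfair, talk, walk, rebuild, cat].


Checking each word for prefix 're':
  'pretest' -> no (count: 0)
  'disagree' -> no (count: 0)
  'disobey' -> no (count: 0)
  'dog' -> no (count: 0)
  'dislike' -> no (count: 0)
  'run' -> no (count: 0)
  'preheat' -> no (count: 0)
  'unfair' -> no (count: 0)
  'talk' -> no (count: 0)
  'walk' -> no (count: 0)
  'rebuild' -> YES, starts with 're' (count: 1)
  'cat' -> no (count: 1)
Total with prefix 're': 1

1


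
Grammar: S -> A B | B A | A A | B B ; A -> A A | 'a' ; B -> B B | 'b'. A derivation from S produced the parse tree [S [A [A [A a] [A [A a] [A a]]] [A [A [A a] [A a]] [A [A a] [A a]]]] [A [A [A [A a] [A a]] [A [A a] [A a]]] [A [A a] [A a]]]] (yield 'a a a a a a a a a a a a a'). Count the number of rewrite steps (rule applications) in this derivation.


Every bracketed nonterminal node [X ...] in the tree is produced by exactly one rule application.
Reading the tree off as a leftmost derivation:
  Step 1: S  =>  A A   (applied S -> A A)
  Step 2: A A  =>  A A A   (applied A -> A A)
  Step 3: A A A  =>  A A A A   (applied A -> A A)
  Step 4: A A A A  =>  a A A A   (applied A -> a)
  Step 5: a A A A  =>  a A A A A   (applied A -> A A)
  Step 6: a A A A A  =>  a a A A A   (applied A -> a)
  Step 7: a a A A A  =>  a a a A A   (applied A -> a)
  Step 8: a a a A A  =>  a a a A A A   (applied A -> A A)
  Step 9: a a a A A A  =>  a a a A A A A   (applied A -> A A)
  Step 10: a a a A A A A  =>  a a a a A A A   (applied A -> a)
  Step 11: a a a a A A A  =>  a a a a a A A   (applied A -> a)
  Step 12: a a a a a A A  =>  a a a a a A A A   (applied A -> A A)
  Step 13: a a a a a A A A  =>  a a a a a a A A   (applied A -> a)
  Step 14: a a a a a a A A  =>  a a a a a a a A   (applied A -> a)
  Step 15: a a a a a a a A  =>  a a a a a a a A A   (applied A -> A A)
  Step 16: a a a a a a a A A  =>  a a a a a a a A A A   (applied A -> A A)
  Step 17: a a a a a a a A A A  =>  a a a a a a a A A A A   (applied A -> A A)
  Step 18: a a a a a a a A A A A  =>  a a a a a a a a A A A   (applied A -> a)
  Step 19: a a a a a a a a A A A  =>  a a a a a a a a a A A   (applied A -> a)
  Step 20: a a a a a a a a a A A  =>  a a a a a a a a a A A A   (applied A -> A A)
  Step 21: a a a a a a a a a A A A  =>  a a a a a a a a a a A A   (applied A -> a)
  Step 22: a a a a a a a a a a A A  =>  a a a a a a a a a a a A   (applied A -> a)
  Step 23: a a a a a a a a a a a A  =>  a a a a a a a a a a a A A   (applied A -> A A)
  Step 24: a a a a a a a a a a a A A  =>  a a a a a a a a a a a a A   (applied A -> a)
  Step 25: a a a a a a a a a a a a A  =>  a a a a a a a a a a a a a   (applied A -> a)
Final yield: a a a a a a a a a a a a a
Total rewrite steps: 25

25


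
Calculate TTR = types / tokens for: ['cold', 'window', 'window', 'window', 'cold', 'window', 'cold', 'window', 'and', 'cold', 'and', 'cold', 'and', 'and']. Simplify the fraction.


Tokens: 14
Unique types: ('and', 'cold', 'window') = 3
TTR = 3/14
Already in lowest terms.

3/14


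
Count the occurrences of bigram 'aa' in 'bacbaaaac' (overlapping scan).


Scanning 'bacbaaaac' for bigram 'aa':
  Position 0: 'ba' -> no
  Position 1: 'ac' -> no
  Position 2: 'cb' -> no
  Position 3: 'ba' -> no
  Position 4: 'aa' -> MATCH
  Position 5: 'aa' -> MATCH
  Position 6: 'aa' -> MATCH
  Position 7: 'ac' -> no
Total matches: 3

3


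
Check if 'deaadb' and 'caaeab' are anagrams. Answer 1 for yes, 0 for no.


Sort characters of 'deaadb': 'aabdde'
Sort characters of 'caaeab': 'aaabce'
Sorted forms differ -> they are NOT anagrams
Result: 0

0


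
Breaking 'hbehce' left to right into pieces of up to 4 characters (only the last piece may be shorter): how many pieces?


'hbehce' has 6 characters.
Chunking with max size 4:
  Chunk 1: 'hbeh' (positions 0-3)
  Chunk 2: 'ce' (positions 4-5)
Total chunks: ceil(6 / 4) = 2

2


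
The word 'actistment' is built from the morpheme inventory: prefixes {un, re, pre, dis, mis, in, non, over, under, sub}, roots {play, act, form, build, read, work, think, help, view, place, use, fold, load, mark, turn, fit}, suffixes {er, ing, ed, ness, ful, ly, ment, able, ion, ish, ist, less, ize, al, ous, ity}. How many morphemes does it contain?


Segmenting 'actistment' against the inventory:
  'act' -> root (morpheme 1)
  'ist' -> suffix (morpheme 2)
  'ment' -> suffix (morpheme 3)
Total morphemes: 3

3


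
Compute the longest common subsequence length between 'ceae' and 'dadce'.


DP table for LCS of 'ceae' and 'dadce':
       d  a  d  c  e
    0  0  0  0  0  0
  c 0  0  0  0  1  1
  e 0  0  0  0  1  2
  a 0  0  1  1  1  2
  e 0  0  1  1  1  2
LCS: 'ce'
LCS length = 2

2


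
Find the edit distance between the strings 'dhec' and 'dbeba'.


Building DP table for s1='dhec' (len 4) and s2='dbeba' (len 5):
       d  b  e  b  a
    0  1  2  3  4  5
  d 1  0  1  2  3  4
  h 2  1  1  2  3  4
  e 3  2  2  1  2  3
  c 4  3  3  2  2  3
Edit distance = dp[4][5] = 3

3


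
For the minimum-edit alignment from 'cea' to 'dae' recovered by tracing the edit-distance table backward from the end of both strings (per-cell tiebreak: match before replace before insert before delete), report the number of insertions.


Edit distance = 3. Backtracking from cell (3, 3) with preference match > replace > insert > delete,
then listing the resulting alignment 'cea' -> 'dae' left to right:
  Step 1: replace c->d
  Step 2: replace e->a
  Step 3: replace a->e
Total insertions: 0

0
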